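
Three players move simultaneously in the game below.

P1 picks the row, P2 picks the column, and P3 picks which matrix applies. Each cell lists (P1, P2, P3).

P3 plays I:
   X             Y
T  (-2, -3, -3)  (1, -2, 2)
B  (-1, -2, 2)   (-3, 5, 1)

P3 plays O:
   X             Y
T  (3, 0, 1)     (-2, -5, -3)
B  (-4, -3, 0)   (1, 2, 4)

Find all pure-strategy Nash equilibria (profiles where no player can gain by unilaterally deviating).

(T, X, I): P1 can switch to B (-2 → -1). Not NE.
(T, X, O): P1 gets 3, best alternative -4; P2 gets 0, best alternative -5; P3 gets 1, best alternative -3. No profitable deviation — NE.
(T, Y, I): P1 gets 1, best alternative -3; P2 gets -2, best alternative -3; P3 gets 2, best alternative -3. No profitable deviation — NE.
(T, Y, O): P1 can switch to B (-2 → 1). Not NE.
(B, X, I): P2 can switch to Y (-2 → 5). Not NE.
(B, X, O): P1 can switch to T (-4 → 3). Not NE.
(B, Y, I): P1 can switch to T (-3 → 1). Not NE.
(B, Y, O): P1 gets 1, best alternative -2; P2 gets 2, best alternative -3; P3 gets 4, best alternative 1. No profitable deviation — NE.

The pure Nash equilibria are (T, X, O), (T, Y, I), (B, Y, O).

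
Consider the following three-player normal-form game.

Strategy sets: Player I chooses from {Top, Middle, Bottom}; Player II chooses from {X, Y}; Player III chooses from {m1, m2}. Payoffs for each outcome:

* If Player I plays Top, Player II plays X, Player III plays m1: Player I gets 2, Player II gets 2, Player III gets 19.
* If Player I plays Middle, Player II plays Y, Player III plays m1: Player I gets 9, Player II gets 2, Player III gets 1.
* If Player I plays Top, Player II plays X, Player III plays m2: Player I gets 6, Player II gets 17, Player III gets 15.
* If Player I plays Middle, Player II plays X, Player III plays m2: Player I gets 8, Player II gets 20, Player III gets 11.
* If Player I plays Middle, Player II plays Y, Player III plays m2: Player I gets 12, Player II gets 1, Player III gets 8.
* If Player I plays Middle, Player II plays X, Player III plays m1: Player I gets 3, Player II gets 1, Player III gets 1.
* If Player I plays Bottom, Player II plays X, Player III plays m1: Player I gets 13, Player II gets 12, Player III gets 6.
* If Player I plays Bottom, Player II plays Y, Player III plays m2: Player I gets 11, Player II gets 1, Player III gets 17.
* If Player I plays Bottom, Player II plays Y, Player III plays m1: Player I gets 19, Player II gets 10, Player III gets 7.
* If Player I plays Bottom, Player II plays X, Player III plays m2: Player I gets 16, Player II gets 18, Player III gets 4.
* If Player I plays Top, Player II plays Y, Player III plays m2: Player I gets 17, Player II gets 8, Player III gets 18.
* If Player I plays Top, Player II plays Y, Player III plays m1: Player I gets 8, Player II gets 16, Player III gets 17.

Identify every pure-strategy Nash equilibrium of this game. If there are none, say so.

Player I against (X, m1): payoffs 2, 3, 13 → best response Bottom.
Player I against (X, m2): payoffs 6, 8, 16 → best response Bottom.
Player I against (Y, m1): payoffs 8, 9, 19 → best response Bottom.
Player I against (Y, m2): payoffs 17, 12, 11 → best response Top.
Player II against (Top, m1): payoffs 2, 16 → best response Y.
Player II against (Top, m2): payoffs 17, 8 → best response X.
Player II against (Middle, m1): payoffs 1, 2 → best response Y.
Player II against (Middle, m2): payoffs 20, 1 → best response X.
Player II against (Bottom, m1): payoffs 12, 10 → best response X.
Player II against (Bottom, m2): payoffs 18, 1 → best response X.
Player III against (Top, X): payoffs 19, 15 → best response m1.
Player III against (Top, Y): payoffs 17, 18 → best response m2.
Player III against (Middle, X): payoffs 1, 11 → best response m2.
Player III against (Middle, Y): payoffs 1, 8 → best response m2.
Player III against (Bottom, X): payoffs 6, 4 → best response m1.
Player III against (Bottom, Y): payoffs 7, 17 → best response m2.
Mutual best responses: (Bottom, X, m1).

The unique pure-strategy Nash equilibrium is (Bottom, X, m1).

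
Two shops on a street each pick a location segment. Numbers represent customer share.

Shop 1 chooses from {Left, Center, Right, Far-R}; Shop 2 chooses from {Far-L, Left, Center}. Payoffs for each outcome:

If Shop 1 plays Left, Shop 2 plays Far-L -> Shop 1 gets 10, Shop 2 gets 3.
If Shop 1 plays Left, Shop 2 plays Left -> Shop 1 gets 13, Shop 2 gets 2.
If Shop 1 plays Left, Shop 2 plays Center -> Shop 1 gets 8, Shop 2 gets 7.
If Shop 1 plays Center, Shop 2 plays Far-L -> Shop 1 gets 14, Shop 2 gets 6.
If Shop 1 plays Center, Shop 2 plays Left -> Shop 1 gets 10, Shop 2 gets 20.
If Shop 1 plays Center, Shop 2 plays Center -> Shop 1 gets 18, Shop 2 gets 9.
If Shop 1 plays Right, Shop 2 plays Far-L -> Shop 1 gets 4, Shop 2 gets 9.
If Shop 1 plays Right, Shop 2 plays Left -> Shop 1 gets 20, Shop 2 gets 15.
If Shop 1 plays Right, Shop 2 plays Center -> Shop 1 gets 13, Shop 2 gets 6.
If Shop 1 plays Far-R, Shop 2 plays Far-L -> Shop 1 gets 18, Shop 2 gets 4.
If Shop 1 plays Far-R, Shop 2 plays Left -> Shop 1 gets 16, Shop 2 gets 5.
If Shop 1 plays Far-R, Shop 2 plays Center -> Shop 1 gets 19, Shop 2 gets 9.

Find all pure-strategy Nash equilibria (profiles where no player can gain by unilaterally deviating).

For each player, find the best response to each opponent profile; mutual best responses are the pure NE.
Shop 1 against Far-L: payoffs 10, 14, 4, 18 → best response Far-R.
Shop 1 against Left: payoffs 13, 10, 20, 16 → best response Right.
Shop 1 against Center: payoffs 8, 18, 13, 19 → best response Far-R.
Shop 2 against Left: payoffs 3, 2, 7 → best response Center.
Shop 2 against Center: payoffs 6, 20, 9 → best response Left.
Shop 2 against Right: payoffs 9, 15, 6 → best response Left.
Shop 2 against Far-R: payoffs 4, 5, 9 → best response Center.
Mutual best responses: (Right, Left); (Far-R, Center).

Pure-strategy Nash equilibria: (Right, Left); (Far-R, Center)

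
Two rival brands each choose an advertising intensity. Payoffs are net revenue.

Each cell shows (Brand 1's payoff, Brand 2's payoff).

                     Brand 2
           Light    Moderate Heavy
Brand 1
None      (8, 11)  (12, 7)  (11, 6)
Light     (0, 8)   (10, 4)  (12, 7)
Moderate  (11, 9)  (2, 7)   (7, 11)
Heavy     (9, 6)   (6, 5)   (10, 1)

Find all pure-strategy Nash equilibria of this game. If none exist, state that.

none

Mark each player's best response to every combination of opponents' strategies; a profile where every player is best-responding is a pure Nash equilibrium.
Brand 1 against Light: payoffs 8, 0, 11, 9 → best response Moderate.
Brand 1 against Moderate: payoffs 12, 10, 2, 6 → best response None.
Brand 1 against Heavy: payoffs 11, 12, 7, 10 → best response Light.
Brand 2 against None: payoffs 11, 7, 6 → best response Light.
Brand 2 against Light: payoffs 8, 4, 7 → best response Light.
Brand 2 against Moderate: payoffs 9, 7, 11 → best response Heavy.
Brand 2 against Heavy: payoffs 6, 5, 1 → best response Light.
No profile is a mutual best response for all players.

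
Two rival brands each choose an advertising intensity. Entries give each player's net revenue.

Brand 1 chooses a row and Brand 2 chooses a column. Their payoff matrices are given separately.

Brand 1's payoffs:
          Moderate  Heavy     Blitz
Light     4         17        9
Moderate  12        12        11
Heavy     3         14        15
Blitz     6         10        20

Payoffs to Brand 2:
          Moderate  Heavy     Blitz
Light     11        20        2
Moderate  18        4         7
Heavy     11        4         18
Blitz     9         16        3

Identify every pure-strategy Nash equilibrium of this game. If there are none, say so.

(Light, Moderate): Brand 1 can switch to Moderate (4 → 12). Not NE.
(Light, Heavy): Brand 1 gets 17, best alternative 14; Brand 2 gets 20, best alternative 11. No profitable deviation — NE.
(Light, Blitz): Brand 1 can switch to Moderate (9 → 11). Not NE.
(Moderate, Moderate): Brand 1 gets 12, best alternative 6; Brand 2 gets 18, best alternative 7. No profitable deviation — NE.
(Moderate, Heavy): Brand 1 can switch to Light (12 → 17). Not NE.
(Moderate, Blitz): Brand 1 can switch to Heavy (11 → 15). Not NE.
(Heavy, Moderate): Brand 1 can switch to Light (3 → 4). Not NE.
(Heavy, Heavy): Brand 1 can switch to Light (14 → 17). Not NE.
(Heavy, Blitz): Brand 1 can switch to Blitz (15 → 20). Not NE.
(Blitz, Moderate): Brand 1 can switch to Moderate (6 → 12). Not NE.
(Blitz, Heavy): Brand 1 can switch to Light (10 → 17). Not NE.
(Blitz, Blitz): Brand 2 can switch to Moderate (3 → 9). Not NE.

Pure-strategy Nash equilibria: (Light, Heavy), (Moderate, Moderate)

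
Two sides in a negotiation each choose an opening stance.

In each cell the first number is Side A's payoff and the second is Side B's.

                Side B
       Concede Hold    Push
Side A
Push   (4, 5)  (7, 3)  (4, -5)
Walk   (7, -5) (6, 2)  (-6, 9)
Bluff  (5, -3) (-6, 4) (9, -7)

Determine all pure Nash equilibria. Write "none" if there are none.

No pure-strategy Nash equilibrium.

Side A against Concede: payoffs 4, 7, 5 → best response Walk.
Side A against Hold: payoffs 7, 6, -6 → best response Push.
Side A against Push: payoffs 4, -6, 9 → best response Bluff.
Side B against Push: payoffs 5, 3, -5 → best response Concede.
Side B against Walk: payoffs -5, 2, 9 → best response Push.
Side B against Bluff: payoffs -3, 4, -7 → best response Hold.
No profile is a mutual best response for all players.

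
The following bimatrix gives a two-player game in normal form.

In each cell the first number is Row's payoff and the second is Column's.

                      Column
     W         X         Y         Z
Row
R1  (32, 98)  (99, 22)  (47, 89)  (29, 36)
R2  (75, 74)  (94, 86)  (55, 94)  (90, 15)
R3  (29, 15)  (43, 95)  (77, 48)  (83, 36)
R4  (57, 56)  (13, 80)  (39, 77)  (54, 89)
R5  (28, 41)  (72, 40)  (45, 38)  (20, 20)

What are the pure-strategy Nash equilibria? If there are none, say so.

Row against W: payoffs 32, 75, 29, 57, 28 → best response R2.
Row against X: payoffs 99, 94, 43, 13, 72 → best response R1.
Row against Y: payoffs 47, 55, 77, 39, 45 → best response R3.
Row against Z: payoffs 29, 90, 83, 54, 20 → best response R2.
Column against R1: payoffs 98, 22, 89, 36 → best response W.
Column against R2: payoffs 74, 86, 94, 15 → best response Y.
Column against R3: payoffs 15, 95, 48, 36 → best response X.
Column against R4: payoffs 56, 80, 77, 89 → best response Z.
Column against R5: payoffs 41, 40, 38, 20 → best response W.
No profile is a mutual best response for all players.

This game has no pure Nash equilibrium.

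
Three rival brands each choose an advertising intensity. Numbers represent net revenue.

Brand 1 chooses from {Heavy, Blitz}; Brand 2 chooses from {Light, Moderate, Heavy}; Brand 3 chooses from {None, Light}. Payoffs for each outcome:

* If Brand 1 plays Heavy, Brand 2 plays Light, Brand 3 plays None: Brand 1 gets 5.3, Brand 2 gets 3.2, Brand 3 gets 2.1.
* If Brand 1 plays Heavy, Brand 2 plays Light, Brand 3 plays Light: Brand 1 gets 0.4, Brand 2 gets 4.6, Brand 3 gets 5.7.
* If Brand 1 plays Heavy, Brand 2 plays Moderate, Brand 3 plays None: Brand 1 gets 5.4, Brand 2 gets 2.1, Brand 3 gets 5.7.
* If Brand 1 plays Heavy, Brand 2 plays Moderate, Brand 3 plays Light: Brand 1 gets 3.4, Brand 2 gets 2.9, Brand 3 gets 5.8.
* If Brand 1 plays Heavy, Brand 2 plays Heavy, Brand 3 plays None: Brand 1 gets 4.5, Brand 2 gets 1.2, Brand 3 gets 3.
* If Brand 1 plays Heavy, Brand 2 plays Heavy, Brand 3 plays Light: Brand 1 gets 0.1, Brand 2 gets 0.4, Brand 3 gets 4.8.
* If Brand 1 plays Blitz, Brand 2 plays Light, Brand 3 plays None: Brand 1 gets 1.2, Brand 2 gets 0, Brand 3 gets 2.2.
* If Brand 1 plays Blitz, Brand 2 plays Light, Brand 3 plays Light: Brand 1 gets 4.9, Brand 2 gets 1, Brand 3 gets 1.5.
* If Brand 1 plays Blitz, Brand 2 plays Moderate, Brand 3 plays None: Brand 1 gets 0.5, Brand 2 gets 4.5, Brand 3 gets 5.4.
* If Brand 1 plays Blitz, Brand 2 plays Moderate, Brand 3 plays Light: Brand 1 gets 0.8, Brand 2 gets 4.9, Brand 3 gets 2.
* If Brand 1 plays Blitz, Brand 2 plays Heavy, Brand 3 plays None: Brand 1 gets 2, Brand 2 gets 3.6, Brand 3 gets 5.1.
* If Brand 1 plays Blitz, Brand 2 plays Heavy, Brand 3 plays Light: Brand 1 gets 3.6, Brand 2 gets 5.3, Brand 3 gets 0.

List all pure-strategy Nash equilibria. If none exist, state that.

Brand 1 against (Light, None): payoffs 5.3, 1.2 → best response Heavy.
Brand 1 against (Light, Light): payoffs 0.4, 4.9 → best response Blitz.
Brand 1 against (Moderate, None): payoffs 5.4, 0.5 → best response Heavy.
Brand 1 against (Moderate, Light): payoffs 3.4, 0.8 → best response Heavy.
Brand 1 against (Heavy, None): payoffs 4.5, 2 → best response Heavy.
Brand 1 against (Heavy, Light): payoffs 0.1, 3.6 → best response Blitz.
Brand 2 against (Heavy, None): payoffs 3.2, 2.1, 1.2 → best response Light.
Brand 2 against (Heavy, Light): payoffs 4.6, 2.9, 0.4 → best response Light.
Brand 2 against (Blitz, None): payoffs 0, 4.5, 3.6 → best response Moderate.
Brand 2 against (Blitz, Light): payoffs 1, 4.9, 5.3 → best response Heavy.
Brand 3 against (Heavy, Light): payoffs 2.1, 5.7 → best response Light.
Brand 3 against (Heavy, Moderate): payoffs 5.7, 5.8 → best response Light.
Brand 3 against (Heavy, Heavy): payoffs 3, 4.8 → best response Light.
Brand 3 against (Blitz, Light): payoffs 2.2, 1.5 → best response None.
Brand 3 against (Blitz, Moderate): payoffs 5.4, 2 → best response None.
Brand 3 against (Blitz, Heavy): payoffs 5.1, 0 → best response None.
No profile is a mutual best response for all players.

No pure-strategy Nash equilibrium.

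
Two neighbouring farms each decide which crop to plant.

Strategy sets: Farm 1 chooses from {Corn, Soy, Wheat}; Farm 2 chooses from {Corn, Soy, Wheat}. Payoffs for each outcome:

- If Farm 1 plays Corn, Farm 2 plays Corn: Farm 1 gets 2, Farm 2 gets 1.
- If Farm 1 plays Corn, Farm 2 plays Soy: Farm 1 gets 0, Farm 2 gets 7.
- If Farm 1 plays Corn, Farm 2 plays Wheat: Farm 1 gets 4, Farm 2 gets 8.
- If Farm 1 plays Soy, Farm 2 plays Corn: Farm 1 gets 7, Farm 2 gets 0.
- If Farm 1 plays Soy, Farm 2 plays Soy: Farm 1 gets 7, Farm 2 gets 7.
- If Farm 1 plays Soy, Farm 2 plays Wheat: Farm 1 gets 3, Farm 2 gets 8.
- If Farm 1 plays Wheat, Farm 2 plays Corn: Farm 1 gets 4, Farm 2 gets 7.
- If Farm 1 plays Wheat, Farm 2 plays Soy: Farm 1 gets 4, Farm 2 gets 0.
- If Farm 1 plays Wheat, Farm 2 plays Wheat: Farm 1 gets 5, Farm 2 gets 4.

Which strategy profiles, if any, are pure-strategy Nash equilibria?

No pure-strategy Nash equilibrium.

Farm 1 against Corn: payoffs 2, 7, 4 → best response Soy.
Farm 1 against Soy: payoffs 0, 7, 4 → best response Soy.
Farm 1 against Wheat: payoffs 4, 3, 5 → best response Wheat.
Farm 2 against Corn: payoffs 1, 7, 8 → best response Wheat.
Farm 2 against Soy: payoffs 0, 7, 8 → best response Wheat.
Farm 2 against Wheat: payoffs 7, 0, 4 → best response Corn.
No profile is a mutual best response for all players.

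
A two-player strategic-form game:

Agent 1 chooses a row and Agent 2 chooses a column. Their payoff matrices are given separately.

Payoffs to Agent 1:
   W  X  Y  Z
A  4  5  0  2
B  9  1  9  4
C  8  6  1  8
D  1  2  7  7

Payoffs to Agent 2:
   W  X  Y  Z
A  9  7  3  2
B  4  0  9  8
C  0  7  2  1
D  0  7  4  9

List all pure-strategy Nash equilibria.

Pure-strategy Nash equilibria: (B, Y); (C, X)

Agent 1 against W: payoffs 4, 9, 8, 1 → best response B.
Agent 1 against X: payoffs 5, 1, 6, 2 → best response C.
Agent 1 against Y: payoffs 0, 9, 1, 7 → best response B.
Agent 1 against Z: payoffs 2, 4, 8, 7 → best response C.
Agent 2 against A: payoffs 9, 7, 3, 2 → best response W.
Agent 2 against B: payoffs 4, 0, 9, 8 → best response Y.
Agent 2 against C: payoffs 0, 7, 2, 1 → best response X.
Agent 2 against D: payoffs 0, 7, 4, 9 → best response Z.
Mutual best responses: (B, Y); (C, X).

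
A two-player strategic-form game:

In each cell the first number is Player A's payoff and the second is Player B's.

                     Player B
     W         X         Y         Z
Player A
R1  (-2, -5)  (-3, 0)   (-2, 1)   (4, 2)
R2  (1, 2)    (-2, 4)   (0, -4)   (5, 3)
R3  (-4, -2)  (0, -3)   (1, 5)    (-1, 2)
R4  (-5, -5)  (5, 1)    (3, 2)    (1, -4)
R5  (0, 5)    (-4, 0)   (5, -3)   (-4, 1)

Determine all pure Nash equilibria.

Player A against W: payoffs -2, 1, -4, -5, 0 → best response R2.
Player A against X: payoffs -3, -2, 0, 5, -4 → best response R4.
Player A against Y: payoffs -2, 0, 1, 3, 5 → best response R5.
Player A against Z: payoffs 4, 5, -1, 1, -4 → best response R2.
Player B against R1: payoffs -5, 0, 1, 2 → best response Z.
Player B against R2: payoffs 2, 4, -4, 3 → best response X.
Player B against R3: payoffs -2, -3, 5, 2 → best response Y.
Player B against R4: payoffs -5, 1, 2, -4 → best response Y.
Player B against R5: payoffs 5, 0, -3, 1 → best response W.
No profile is a mutual best response for all players.

This game has no pure Nash equilibrium.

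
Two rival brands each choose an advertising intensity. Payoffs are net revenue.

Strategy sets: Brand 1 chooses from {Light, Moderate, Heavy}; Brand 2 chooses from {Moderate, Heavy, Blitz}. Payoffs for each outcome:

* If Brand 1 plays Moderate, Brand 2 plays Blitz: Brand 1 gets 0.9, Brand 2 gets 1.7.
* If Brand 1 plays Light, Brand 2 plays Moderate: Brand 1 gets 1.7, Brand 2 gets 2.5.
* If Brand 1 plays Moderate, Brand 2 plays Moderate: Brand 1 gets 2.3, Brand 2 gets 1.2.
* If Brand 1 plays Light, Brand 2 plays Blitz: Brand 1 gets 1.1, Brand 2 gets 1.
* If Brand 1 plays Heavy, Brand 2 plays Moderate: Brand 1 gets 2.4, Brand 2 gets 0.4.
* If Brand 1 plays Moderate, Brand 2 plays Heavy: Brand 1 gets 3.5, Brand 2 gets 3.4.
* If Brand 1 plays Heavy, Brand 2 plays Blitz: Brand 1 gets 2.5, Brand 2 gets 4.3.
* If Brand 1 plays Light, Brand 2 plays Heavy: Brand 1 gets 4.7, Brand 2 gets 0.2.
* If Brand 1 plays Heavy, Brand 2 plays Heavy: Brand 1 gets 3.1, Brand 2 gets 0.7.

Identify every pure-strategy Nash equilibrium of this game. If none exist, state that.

For each strategy profile, look for a profitable unilateral deviation.
(Light, Moderate): Brand 1 can switch to Moderate (1.7 → 2.3). Not NE.
(Light, Heavy): Brand 2 can switch to Moderate (0.2 → 2.5). Not NE.
(Light, Blitz): Brand 1 can switch to Heavy (1.1 → 2.5). Not NE.
(Moderate, Moderate): Brand 1 can switch to Heavy (2.3 → 2.4). Not NE.
(Moderate, Heavy): Brand 1 can switch to Light (3.5 → 4.7). Not NE.
(Moderate, Blitz): Brand 1 can switch to Light (0.9 → 1.1). Not NE.
(Heavy, Moderate): Brand 2 can switch to Heavy (0.4 → 0.7). Not NE.
(Heavy, Heavy): Brand 1 can switch to Light (3.1 → 4.7). Not NE.
(Heavy, Blitz): Brand 1 gets 2.5, best alternative 1.1; Brand 2 gets 4.3, best alternative 0.7. No profitable deviation — NE.

(Heavy, Blitz)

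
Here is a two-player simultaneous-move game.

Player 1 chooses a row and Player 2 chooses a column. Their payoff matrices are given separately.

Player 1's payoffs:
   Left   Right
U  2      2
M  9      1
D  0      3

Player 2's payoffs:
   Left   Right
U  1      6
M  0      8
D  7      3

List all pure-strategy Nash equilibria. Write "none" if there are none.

There is no pure-strategy Nash equilibrium.

Player 1 against Left: payoffs 2, 9, 0 → best response M.
Player 1 against Right: payoffs 2, 1, 3 → best response D.
Player 2 against U: payoffs 1, 6 → best response Right.
Player 2 against M: payoffs 0, 8 → best response Right.
Player 2 against D: payoffs 7, 3 → best response Left.
No profile is a mutual best response for all players.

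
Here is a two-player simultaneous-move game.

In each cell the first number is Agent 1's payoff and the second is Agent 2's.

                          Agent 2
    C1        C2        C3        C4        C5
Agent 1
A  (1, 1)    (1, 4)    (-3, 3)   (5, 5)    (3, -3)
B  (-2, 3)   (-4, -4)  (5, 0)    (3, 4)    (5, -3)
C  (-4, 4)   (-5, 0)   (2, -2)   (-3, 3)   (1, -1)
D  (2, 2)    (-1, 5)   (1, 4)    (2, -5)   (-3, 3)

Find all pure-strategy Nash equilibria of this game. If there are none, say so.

For each player, find the best response to each opponent profile; mutual best responses are the pure NE.
Agent 1 against C1: payoffs 1, -2, -4, 2 → best response D.
Agent 1 against C2: payoffs 1, -4, -5, -1 → best response A.
Agent 1 against C3: payoffs -3, 5, 2, 1 → best response B.
Agent 1 against C4: payoffs 5, 3, -3, 2 → best response A.
Agent 1 against C5: payoffs 3, 5, 1, -3 → best response B.
Agent 2 against A: payoffs 1, 4, 3, 5, -3 → best response C4.
Agent 2 against B: payoffs 3, -4, 0, 4, -3 → best response C4.
Agent 2 against C: payoffs 4, 0, -2, 3, -1 → best response C1.
Agent 2 against D: payoffs 2, 5, 4, -5, 3 → best response C2.
Mutual best responses: (A, C4).

Pure NE: (A, C4)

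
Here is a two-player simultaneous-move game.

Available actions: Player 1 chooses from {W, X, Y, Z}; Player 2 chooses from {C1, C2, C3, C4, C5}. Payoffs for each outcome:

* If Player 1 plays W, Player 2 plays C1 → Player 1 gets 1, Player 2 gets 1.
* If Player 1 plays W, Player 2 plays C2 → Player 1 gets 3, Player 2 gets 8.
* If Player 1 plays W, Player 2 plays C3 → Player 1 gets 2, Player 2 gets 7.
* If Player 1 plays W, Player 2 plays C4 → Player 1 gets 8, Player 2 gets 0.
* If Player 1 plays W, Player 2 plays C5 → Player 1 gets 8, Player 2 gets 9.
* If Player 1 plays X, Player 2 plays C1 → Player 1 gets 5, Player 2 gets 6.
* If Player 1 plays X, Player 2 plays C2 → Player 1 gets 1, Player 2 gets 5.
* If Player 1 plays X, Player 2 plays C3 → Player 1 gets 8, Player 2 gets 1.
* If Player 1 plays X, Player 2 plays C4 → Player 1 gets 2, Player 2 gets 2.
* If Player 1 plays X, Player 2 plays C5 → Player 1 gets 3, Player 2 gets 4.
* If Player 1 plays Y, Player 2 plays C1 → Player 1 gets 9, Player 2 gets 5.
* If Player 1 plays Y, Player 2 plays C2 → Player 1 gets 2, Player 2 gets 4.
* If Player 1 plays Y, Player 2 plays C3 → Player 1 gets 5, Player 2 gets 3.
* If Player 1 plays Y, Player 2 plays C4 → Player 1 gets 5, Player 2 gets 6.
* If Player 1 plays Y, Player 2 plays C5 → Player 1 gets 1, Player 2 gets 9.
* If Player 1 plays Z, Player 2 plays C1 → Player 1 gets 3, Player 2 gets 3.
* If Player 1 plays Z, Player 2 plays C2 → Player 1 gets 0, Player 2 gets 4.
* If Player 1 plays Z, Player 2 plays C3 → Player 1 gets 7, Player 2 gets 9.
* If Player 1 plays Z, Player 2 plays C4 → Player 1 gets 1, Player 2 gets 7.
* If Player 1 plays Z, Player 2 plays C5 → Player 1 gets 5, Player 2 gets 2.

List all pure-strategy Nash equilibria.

Player 1 against C1: payoffs 1, 5, 9, 3 → best response Y.
Player 1 against C2: payoffs 3, 1, 2, 0 → best response W.
Player 1 against C3: payoffs 2, 8, 5, 7 → best response X.
Player 1 against C4: payoffs 8, 2, 5, 1 → best response W.
Player 1 against C5: payoffs 8, 3, 1, 5 → best response W.
Player 2 against W: payoffs 1, 8, 7, 0, 9 → best response C5.
Player 2 against X: payoffs 6, 5, 1, 2, 4 → best response C1.
Player 2 against Y: payoffs 5, 4, 3, 6, 9 → best response C5.
Player 2 against Z: payoffs 3, 4, 9, 7, 2 → best response C3.
Mutual best responses: (W, C5).

Pure NE: (W, C5)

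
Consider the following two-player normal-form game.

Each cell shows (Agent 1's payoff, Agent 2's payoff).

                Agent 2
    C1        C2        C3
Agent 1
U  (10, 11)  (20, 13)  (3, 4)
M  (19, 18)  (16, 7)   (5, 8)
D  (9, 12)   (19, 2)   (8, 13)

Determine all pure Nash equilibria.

(U, C1): Agent 1 can switch to M (10 → 19). Not NE.
(U, C2): Agent 1 gets 20, best alternative 19; Agent 2 gets 13, best alternative 11. No profitable deviation — NE.
(U, C3): Agent 1 can switch to M (3 → 5). Not NE.
(M, C1): Agent 1 gets 19, best alternative 10; Agent 2 gets 18, best alternative 8. No profitable deviation — NE.
(M, C2): Agent 1 can switch to U (16 → 20). Not NE.
(M, C3): Agent 1 can switch to D (5 → 8). Not NE.
(D, C1): Agent 1 can switch to U (9 → 10). Not NE.
(D, C2): Agent 1 can switch to U (19 → 20). Not NE.
(D, C3): Agent 1 gets 8, best alternative 5; Agent 2 gets 13, best alternative 12. No profitable deviation — NE.

The pure Nash equilibria are (U, C2); (M, C1); (D, C3).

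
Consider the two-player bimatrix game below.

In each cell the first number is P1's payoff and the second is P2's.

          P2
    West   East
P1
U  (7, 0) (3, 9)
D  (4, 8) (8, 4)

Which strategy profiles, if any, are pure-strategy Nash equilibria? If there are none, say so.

P1 against West: payoffs 7, 4 → best response U.
P1 against East: payoffs 3, 8 → best response D.
P2 against U: payoffs 0, 9 → best response East.
P2 against D: payoffs 8, 4 → best response West.
No profile is a mutual best response for all players.

No pure-strategy Nash equilibrium.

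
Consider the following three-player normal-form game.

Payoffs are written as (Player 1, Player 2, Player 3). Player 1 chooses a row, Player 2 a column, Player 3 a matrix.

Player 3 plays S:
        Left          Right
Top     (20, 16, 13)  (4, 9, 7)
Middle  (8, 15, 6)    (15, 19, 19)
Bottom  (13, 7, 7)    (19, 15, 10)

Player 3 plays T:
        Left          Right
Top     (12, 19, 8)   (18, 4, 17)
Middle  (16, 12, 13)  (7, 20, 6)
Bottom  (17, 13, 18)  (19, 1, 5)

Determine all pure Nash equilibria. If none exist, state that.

For each player, find the best response to each opponent profile; mutual best responses are the pure NE.
Player 1 against (Left, S): payoffs 20, 8, 13 → best response Top.
Player 1 against (Left, T): payoffs 12, 16, 17 → best response Bottom.
Player 1 against (Right, S): payoffs 4, 15, 19 → best response Bottom.
Player 1 against (Right, T): payoffs 18, 7, 19 → best response Bottom.
Player 2 against (Top, S): payoffs 16, 9 → best response Left.
Player 2 against (Top, T): payoffs 19, 4 → best response Left.
Player 2 against (Middle, S): payoffs 15, 19 → best response Right.
Player 2 against (Middle, T): payoffs 12, 20 → best response Right.
Player 2 against (Bottom, S): payoffs 7, 15 → best response Right.
Player 2 against (Bottom, T): payoffs 13, 1 → best response Left.
Player 3 against (Top, Left): payoffs 13, 8 → best response S.
Player 3 against (Top, Right): payoffs 7, 17 → best response T.
Player 3 against (Middle, Left): payoffs 6, 13 → best response T.
Player 3 against (Middle, Right): payoffs 19, 6 → best response S.
Player 3 against (Bottom, Left): payoffs 7, 18 → best response T.
Player 3 against (Bottom, Right): payoffs 10, 5 → best response S.
Mutual best responses: (Top, Left, S); (Bottom, Left, T); (Bottom, Right, S).

Pure-strategy Nash equilibria: (Top, Left, S), (Bottom, Left, T), (Bottom, Right, S)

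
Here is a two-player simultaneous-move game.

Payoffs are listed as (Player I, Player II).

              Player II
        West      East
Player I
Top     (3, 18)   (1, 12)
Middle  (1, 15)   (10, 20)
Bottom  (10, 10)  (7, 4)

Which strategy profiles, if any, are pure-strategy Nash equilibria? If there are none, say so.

Player I against West: payoffs 3, 1, 10 → best response Bottom.
Player I against East: payoffs 1, 10, 7 → best response Middle.
Player II against Top: payoffs 18, 12 → best response West.
Player II against Middle: payoffs 15, 20 → best response East.
Player II against Bottom: payoffs 10, 4 → best response West.
Mutual best responses: (Middle, East); (Bottom, West).

The pure Nash equilibria are (Middle, East); (Bottom, West).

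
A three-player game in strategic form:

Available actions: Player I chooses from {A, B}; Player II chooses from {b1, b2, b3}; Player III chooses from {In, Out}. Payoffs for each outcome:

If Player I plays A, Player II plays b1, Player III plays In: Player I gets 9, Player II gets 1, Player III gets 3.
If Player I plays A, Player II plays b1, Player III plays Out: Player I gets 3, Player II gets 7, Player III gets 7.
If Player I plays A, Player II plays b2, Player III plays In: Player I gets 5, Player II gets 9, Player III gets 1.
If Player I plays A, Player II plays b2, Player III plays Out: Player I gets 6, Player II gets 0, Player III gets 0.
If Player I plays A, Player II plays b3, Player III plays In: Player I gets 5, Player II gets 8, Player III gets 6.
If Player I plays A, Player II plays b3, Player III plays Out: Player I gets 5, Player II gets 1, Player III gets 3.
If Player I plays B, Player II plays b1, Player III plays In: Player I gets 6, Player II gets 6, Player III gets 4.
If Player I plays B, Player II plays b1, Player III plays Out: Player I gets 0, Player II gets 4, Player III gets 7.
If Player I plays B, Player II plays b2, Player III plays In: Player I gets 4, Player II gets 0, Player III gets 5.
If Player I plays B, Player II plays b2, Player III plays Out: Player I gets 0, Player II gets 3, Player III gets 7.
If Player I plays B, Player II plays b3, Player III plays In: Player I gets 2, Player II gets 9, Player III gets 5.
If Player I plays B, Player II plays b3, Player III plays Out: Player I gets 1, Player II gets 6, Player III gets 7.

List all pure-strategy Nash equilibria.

(A, b1, Out), (A, b2, In)

Player I against (b1, In): payoffs 9, 6 → best response A.
Player I against (b1, Out): payoffs 3, 0 → best response A.
Player I against (b2, In): payoffs 5, 4 → best response A.
Player I against (b2, Out): payoffs 6, 0 → best response A.
Player I against (b3, In): payoffs 5, 2 → best response A.
Player I against (b3, Out): payoffs 5, 1 → best response A.
Player II against (A, In): payoffs 1, 9, 8 → best response b2.
Player II against (A, Out): payoffs 7, 0, 1 → best response b1.
Player II against (B, In): payoffs 6, 0, 9 → best response b3.
Player II against (B, Out): payoffs 4, 3, 6 → best response b3.
Player III against (A, b1): payoffs 3, 7 → best response Out.
Player III against (A, b2): payoffs 1, 0 → best response In.
Player III against (A, b3): payoffs 6, 3 → best response In.
Player III against (B, b1): payoffs 4, 7 → best response Out.
Player III against (B, b2): payoffs 5, 7 → best response Out.
Player III against (B, b3): payoffs 5, 7 → best response Out.
Mutual best responses: (A, b1, Out); (A, b2, In).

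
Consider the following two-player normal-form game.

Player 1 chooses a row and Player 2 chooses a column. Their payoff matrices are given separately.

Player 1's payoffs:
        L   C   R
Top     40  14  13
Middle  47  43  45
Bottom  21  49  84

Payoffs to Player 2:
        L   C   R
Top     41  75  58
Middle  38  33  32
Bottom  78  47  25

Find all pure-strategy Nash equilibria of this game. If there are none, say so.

Player 1 against L: payoffs 40, 47, 21 → best response Middle.
Player 1 against C: payoffs 14, 43, 49 → best response Bottom.
Player 1 against R: payoffs 13, 45, 84 → best response Bottom.
Player 2 against Top: payoffs 41, 75, 58 → best response C.
Player 2 against Middle: payoffs 38, 33, 32 → best response L.
Player 2 against Bottom: payoffs 78, 47, 25 → best response L.
Mutual best responses: (Middle, L).

The unique pure-strategy Nash equilibrium is (Middle, L).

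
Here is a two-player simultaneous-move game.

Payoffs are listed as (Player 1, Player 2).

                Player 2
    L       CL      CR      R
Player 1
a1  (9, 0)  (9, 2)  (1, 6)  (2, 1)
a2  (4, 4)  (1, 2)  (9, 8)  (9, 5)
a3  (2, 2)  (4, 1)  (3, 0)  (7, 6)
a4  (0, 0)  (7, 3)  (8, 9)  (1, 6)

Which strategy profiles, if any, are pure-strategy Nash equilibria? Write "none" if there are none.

Pure NE: (a2, CR)

Check each profile: it is a Nash equilibrium iff no player can strictly gain by switching unilaterally.
(a1, L): Player 2 can switch to CL (0 → 2). Not NE.
(a1, CL): Player 2 can switch to CR (2 → 6). Not NE.
(a1, CR): Player 1 can switch to a2 (1 → 9). Not NE.
(a1, R): Player 1 can switch to a2 (2 → 9). Not NE.
(a2, L): Player 1 can switch to a1 (4 → 9). Not NE.
(a2, CL): Player 1 can switch to a1 (1 → 9). Not NE.
(a2, CR): Player 1 gets 9, best alternative 8; Player 2 gets 8, best alternative 5. No profitable deviation — NE.
(a2, R): Player 2 can switch to CR (5 → 8). Not NE.
(a3, L): Player 1 can switch to a1 (2 → 9). Not NE.
(a3, CL): Player 1 can switch to a1 (4 → 9). Not NE.
(a3, CR): Player 1 can switch to a2 (3 → 9). Not NE.
(a3, R): Player 1 can switch to a2 (7 → 9). Not NE.
(a4, L): Player 1 can switch to a1 (0 → 9). Not NE.
(The remaining 3 profiles each have a profitable deviation by the same check.)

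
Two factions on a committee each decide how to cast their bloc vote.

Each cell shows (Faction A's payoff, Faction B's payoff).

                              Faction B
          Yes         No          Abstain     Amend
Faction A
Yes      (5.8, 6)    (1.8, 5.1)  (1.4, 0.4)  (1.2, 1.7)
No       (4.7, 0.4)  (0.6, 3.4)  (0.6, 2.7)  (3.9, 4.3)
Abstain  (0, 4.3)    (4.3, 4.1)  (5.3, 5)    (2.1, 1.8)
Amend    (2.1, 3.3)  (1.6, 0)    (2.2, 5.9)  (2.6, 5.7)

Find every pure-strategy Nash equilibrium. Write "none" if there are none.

Faction A against Yes: payoffs 5.8, 4.7, 0, 2.1 → best response Yes.
Faction A against No: payoffs 1.8, 0.6, 4.3, 1.6 → best response Abstain.
Faction A against Abstain: payoffs 1.4, 0.6, 5.3, 2.2 → best response Abstain.
Faction A against Amend: payoffs 1.2, 3.9, 2.1, 2.6 → best response No.
Faction B against Yes: payoffs 6, 5.1, 0.4, 1.7 → best response Yes.
Faction B against No: payoffs 0.4, 3.4, 2.7, 4.3 → best response Amend.
Faction B against Abstain: payoffs 4.3, 4.1, 5, 1.8 → best response Abstain.
Faction B against Amend: payoffs 3.3, 0, 5.9, 5.7 → best response Abstain.
Mutual best responses: (Yes, Yes); (No, Amend); (Abstain, Abstain).

The pure Nash equilibria are (Yes, Yes), (No, Amend), (Abstain, Abstain).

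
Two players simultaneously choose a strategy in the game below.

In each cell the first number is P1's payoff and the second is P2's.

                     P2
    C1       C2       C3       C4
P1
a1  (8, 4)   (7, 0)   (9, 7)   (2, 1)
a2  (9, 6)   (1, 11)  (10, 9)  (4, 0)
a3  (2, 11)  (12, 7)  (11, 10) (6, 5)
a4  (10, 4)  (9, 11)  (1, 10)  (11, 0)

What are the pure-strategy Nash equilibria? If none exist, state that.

(a1, C1): P1 can switch to a2 (8 → 9). Not NE.
(a1, C2): P1 can switch to a3 (7 → 12). Not NE.
(a1, C3): P1 can switch to a2 (9 → 10). Not NE.
(a1, C4): P1 can switch to a2 (2 → 4). Not NE.
(a2, C1): P1 can switch to a4 (9 → 10). Not NE.
(a2, C2): P1 can switch to a1 (1 → 7). Not NE.
(a2, C3): P1 can switch to a3 (10 → 11). Not NE.
(a2, C4): P1 can switch to a3 (4 → 6). Not NE.
(a3, C1): P1 can switch to a1 (2 → 8). Not NE.
(a3, C2): P2 can switch to C1 (7 → 11). Not NE.
(a3, C3): P2 can switch to C1 (10 → 11). Not NE.
(a3, C4): P1 can switch to a4 (6 → 11). Not NE.
(The remaining 4 profiles each have a profitable deviation by the same check.)

There is no pure-strategy Nash equilibrium.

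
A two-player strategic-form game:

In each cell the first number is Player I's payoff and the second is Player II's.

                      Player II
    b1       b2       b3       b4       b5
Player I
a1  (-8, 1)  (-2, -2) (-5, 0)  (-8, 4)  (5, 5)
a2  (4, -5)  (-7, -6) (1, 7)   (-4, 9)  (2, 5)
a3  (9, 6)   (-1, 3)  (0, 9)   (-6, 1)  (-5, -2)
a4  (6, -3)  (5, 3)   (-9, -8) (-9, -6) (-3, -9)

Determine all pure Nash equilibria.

(a1, b5); (a2, b4); (a4, b2)

Player I against b1: payoffs -8, 4, 9, 6 → best response a3.
Player I against b2: payoffs -2, -7, -1, 5 → best response a4.
Player I against b3: payoffs -5, 1, 0, -9 → best response a2.
Player I against b4: payoffs -8, -4, -6, -9 → best response a2.
Player I against b5: payoffs 5, 2, -5, -3 → best response a1.
Player II against a1: payoffs 1, -2, 0, 4, 5 → best response b5.
Player II against a2: payoffs -5, -6, 7, 9, 5 → best response b4.
Player II against a3: payoffs 6, 3, 9, 1, -2 → best response b3.
Player II against a4: payoffs -3, 3, -8, -6, -9 → best response b2.
Mutual best responses: (a1, b5); (a2, b4); (a4, b2).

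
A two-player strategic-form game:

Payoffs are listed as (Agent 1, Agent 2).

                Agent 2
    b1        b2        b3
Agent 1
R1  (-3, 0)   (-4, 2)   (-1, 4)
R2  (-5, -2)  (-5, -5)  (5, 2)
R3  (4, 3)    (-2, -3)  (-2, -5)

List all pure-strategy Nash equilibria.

(R1, b1): Agent 1 can switch to R3 (-3 → 4). Not NE.
(R1, b2): Agent 1 can switch to R3 (-4 → -2). Not NE.
(R1, b3): Agent 1 can switch to R2 (-1 → 5). Not NE.
(R2, b1): Agent 1 can switch to R1 (-5 → -3). Not NE.
(R2, b2): Agent 1 can switch to R1 (-5 → -4). Not NE.
(R2, b3): Agent 1 gets 5, best alternative -1; Agent 2 gets 2, best alternative -2. No profitable deviation — NE.
(R3, b1): Agent 1 gets 4, best alternative -3; Agent 2 gets 3, best alternative -3. No profitable deviation — NE.
(R3, b2): Agent 2 can switch to b1 (-3 → 3). Not NE.
(R3, b3): Agent 1 can switch to R1 (-2 → -1). Not NE.

The pure Nash equilibria are (R2, b3); (R3, b1).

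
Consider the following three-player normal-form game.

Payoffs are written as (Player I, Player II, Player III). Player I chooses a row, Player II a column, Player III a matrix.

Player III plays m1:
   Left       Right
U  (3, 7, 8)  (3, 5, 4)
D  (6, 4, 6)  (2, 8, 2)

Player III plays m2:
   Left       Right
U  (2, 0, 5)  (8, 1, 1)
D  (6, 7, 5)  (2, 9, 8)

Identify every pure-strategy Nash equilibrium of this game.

(U, Left, m1): Player I can switch to D (3 → 6). Not NE.
(U, Left, m2): Player I can switch to D (2 → 6). Not NE.
(U, Right, m1): Player II can switch to Left (5 → 7). Not NE.
(U, Right, m2): Player III can switch to m1 (1 → 4). Not NE.
(D, Left, m1): Player II can switch to Right (4 → 8). Not NE.
(D, Left, m2): Player II can switch to Right (7 → 9). Not NE.
(D, Right, m1): Player I can switch to U (2 → 3). Not NE.
(D, Right, m2): Player I can switch to U (2 → 8). Not NE.

No pure-strategy Nash equilibrium.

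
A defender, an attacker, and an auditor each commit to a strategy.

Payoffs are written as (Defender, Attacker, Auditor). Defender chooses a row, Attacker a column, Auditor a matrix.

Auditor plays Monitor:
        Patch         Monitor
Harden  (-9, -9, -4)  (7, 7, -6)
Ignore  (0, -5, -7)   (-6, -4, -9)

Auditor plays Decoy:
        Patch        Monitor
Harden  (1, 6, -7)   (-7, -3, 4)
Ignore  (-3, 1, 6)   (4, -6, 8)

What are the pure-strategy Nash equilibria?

This game has no pure Nash equilibrium.

(Harden, Patch, Monitor): Defender can switch to Ignore (-9 → 0). Not NE.
(Harden, Patch, Decoy): Auditor can switch to Monitor (-7 → -4). Not NE.
(Harden, Monitor, Monitor): Auditor can switch to Decoy (-6 → 4). Not NE.
(Harden, Monitor, Decoy): Defender can switch to Ignore (-7 → 4). Not NE.
(Ignore, Patch, Monitor): Attacker can switch to Monitor (-5 → -4). Not NE.
(Ignore, Patch, Decoy): Defender can switch to Harden (-3 → 1). Not NE.
(The remaining 2 profiles each have a profitable deviation by the same check.)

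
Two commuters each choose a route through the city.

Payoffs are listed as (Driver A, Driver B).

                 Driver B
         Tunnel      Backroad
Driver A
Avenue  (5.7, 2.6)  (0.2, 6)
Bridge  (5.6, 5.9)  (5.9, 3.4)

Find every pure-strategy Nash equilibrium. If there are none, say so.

(Avenue, Tunnel): Driver B can switch to Backroad (2.6 → 6). Not NE.
(Avenue, Backroad): Driver A can switch to Bridge (0.2 → 5.9). Not NE.
(Bridge, Tunnel): Driver A can switch to Avenue (5.6 → 5.7). Not NE.
(Bridge, Backroad): Driver B can switch to Tunnel (3.4 → 5.9). Not NE.

none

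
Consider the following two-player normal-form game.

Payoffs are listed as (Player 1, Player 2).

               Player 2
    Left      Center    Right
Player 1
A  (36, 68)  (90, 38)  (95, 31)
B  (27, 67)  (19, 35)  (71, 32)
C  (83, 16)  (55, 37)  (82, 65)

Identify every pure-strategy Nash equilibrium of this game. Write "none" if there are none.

Player 1 against Left: payoffs 36, 27, 83 → best response C.
Player 1 against Center: payoffs 90, 19, 55 → best response A.
Player 1 against Right: payoffs 95, 71, 82 → best response A.
Player 2 against A: payoffs 68, 38, 31 → best response Left.
Player 2 against B: payoffs 67, 35, 32 → best response Left.
Player 2 against C: payoffs 16, 37, 65 → best response Right.
No profile is a mutual best response for all players.

No pure-strategy Nash equilibrium.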